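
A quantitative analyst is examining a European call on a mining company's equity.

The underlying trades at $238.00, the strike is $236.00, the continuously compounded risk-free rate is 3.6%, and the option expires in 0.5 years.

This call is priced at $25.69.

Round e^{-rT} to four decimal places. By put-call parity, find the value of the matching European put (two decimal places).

$19.49

e^(−rT) = e^(−0.036·0.5) = 0.9822
Put-call parity: C − P = S − K·e^(−rT) = 238 − 236·0.9822 = 238 − 231.7992 = 6.2008
P = C − (C − P) = 25.69 − (6.2008) = 19.4892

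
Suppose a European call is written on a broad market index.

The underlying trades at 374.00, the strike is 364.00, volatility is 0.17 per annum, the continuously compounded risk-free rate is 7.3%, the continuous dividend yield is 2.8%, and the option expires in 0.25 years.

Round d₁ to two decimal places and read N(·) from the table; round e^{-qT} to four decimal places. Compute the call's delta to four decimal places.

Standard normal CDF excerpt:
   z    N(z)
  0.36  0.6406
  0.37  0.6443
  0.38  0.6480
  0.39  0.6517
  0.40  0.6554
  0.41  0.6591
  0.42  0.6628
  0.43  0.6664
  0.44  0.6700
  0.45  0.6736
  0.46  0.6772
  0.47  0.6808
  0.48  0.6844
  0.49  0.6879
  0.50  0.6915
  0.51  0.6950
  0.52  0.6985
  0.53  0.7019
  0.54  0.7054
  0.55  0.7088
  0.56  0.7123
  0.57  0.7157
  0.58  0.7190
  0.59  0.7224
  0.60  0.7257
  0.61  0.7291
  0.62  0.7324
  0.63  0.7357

T = 0.25;  σ√T = 0.0850
d₁ = [ln(374/364) + (0.073 − 0.028 + 0.17²/2)·0.25] / 0.0850 = [0.0271 + 0.0149] / 0.0850 = 0.4937 which rounds to 0.49
N(d₁) = N(0.49) = 0.6879
Δ_call = e^(−qT)·N(d₁) = 0.9930·0.6879 = 0.6831

0.6831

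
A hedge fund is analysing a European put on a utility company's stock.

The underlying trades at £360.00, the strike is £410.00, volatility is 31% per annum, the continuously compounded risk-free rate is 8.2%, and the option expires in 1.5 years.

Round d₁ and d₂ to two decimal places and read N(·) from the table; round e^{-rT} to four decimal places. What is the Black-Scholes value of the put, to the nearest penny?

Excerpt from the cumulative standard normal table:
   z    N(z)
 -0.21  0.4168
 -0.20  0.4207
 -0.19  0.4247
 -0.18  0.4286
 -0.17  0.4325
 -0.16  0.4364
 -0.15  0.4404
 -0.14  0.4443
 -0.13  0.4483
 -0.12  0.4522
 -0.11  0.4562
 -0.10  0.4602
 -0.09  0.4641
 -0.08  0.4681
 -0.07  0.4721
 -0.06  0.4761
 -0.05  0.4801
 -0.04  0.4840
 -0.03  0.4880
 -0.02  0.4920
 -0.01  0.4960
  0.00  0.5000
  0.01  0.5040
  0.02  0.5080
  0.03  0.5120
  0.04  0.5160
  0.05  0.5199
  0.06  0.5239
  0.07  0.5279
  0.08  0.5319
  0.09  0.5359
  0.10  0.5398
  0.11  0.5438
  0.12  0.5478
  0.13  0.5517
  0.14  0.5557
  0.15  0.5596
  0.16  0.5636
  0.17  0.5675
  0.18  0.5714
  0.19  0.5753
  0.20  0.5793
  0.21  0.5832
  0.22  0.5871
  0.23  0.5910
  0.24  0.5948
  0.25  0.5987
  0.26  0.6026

£55.75

T = 1.5;  σ√T = 0.3797
d₁ = [ln(360/410) + (0.082 + 0.31²/2)·1.5] / 0.3797 = [-0.1301 + 0.1951] / 0.3797 = 0.1713 → 0.17
d₂ = d₁ − σ√T = 0.1713 − 0.3797 = -0.2084 → -0.21
exp(−rT) = exp(−0.082·1.5) = 0.8843
P = 410·0.8843·N(0.21) − 360·N(-0.17) = 410·0.8843·0.5832 − 360·0.4325 = 211.4467 − 155.7000 = 55.7467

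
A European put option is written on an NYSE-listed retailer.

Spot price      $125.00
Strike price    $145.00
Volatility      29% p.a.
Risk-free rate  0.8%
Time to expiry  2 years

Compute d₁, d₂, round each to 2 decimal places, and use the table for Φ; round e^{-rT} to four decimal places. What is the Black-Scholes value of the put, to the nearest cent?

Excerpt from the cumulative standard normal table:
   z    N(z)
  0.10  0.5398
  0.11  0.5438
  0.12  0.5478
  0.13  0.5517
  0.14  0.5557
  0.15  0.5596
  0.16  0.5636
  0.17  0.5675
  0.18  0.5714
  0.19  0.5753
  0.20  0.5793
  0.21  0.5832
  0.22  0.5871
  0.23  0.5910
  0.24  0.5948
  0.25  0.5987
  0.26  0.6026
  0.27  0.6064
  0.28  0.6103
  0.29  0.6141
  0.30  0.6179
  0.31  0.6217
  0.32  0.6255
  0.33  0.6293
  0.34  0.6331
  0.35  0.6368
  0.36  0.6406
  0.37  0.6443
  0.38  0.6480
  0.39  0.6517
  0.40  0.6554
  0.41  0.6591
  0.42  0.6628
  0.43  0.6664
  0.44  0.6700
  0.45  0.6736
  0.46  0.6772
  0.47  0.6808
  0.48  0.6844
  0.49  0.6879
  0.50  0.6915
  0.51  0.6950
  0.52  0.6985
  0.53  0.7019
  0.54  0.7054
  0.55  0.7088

σ√T = 0.29 × 1.4142 = 0.4101
d₁ = [ln(125/145) + (0.008 + ½·0.29²)·2] / (σ√T) = (-0.1484 + 0.1001) / 0.4101 = -0.1178 → -0.12
d₂ = -0.1178 − 0.4101 = -0.5279 → -0.53
e^(−rT) = e^(−0.008·2) = 0.9841
P = 145·0.9841·N(0.53) − 125·N(0.12) = 145·0.9841·0.7019 − 125·0.5478 = 100.1573 − 68.4750 = 31.6823

$31.68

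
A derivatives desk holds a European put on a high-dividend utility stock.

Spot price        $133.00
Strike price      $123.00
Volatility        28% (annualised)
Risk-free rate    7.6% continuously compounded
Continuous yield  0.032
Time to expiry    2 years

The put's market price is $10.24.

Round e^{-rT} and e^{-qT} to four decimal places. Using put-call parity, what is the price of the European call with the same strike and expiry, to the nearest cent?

$29.34

e^(−qT) = e^(−0.032·2) = 0.9380;  e^(−rT) = e^(−0.076·2) = 0.8590
Put-call parity: C − P = S·e^(−qT) − K·e^(−rT) = 133·0.9380 − 123·0.8590 = 124.7540 − 105.6570 = 19.0970
C = P + (C − P) = 10.24 + (19.0970) = 29.3370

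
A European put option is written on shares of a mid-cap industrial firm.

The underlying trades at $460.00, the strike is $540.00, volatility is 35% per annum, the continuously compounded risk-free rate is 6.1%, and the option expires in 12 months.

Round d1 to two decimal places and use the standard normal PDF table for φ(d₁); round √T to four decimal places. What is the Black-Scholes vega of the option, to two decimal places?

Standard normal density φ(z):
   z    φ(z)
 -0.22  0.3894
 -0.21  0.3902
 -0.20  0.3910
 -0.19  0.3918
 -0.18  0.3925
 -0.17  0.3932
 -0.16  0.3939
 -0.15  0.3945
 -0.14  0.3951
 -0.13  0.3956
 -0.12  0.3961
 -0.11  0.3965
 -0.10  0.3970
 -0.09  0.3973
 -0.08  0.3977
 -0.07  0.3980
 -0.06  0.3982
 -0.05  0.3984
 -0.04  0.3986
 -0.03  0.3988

σ√T = 0.35 × 1.0000 = 0.3500
ln(S/K) + (r + σ²/2)T = ln(460/540) + (0.061 + 0.35²/2)·1 = -0.1603 + 0.1222 = -0.0381
d₁ = -0.0381 / 0.3500 = -0.1088 ≈ -0.11
√T = √1 = 1.0000
φ(d₁) = φ(-0.11) = 0.3965
vega = S·φ(d₁)·√T = 460·0.3965·1.0000 = 182.3900

182.39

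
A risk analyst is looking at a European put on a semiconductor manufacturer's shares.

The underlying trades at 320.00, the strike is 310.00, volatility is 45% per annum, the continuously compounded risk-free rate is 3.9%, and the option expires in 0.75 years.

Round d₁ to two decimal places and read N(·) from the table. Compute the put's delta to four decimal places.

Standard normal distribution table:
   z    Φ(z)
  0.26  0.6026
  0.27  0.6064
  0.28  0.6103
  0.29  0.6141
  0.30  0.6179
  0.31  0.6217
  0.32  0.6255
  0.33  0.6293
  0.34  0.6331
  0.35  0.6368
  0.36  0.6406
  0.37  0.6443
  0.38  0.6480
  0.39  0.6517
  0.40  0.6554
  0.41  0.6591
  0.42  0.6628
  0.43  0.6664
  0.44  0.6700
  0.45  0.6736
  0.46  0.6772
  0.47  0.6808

-0.3632

σ√T = 0.45 × 0.8660 = 0.3897
d₁ = [ln(320/310) + (0.039 + 0.45²/2)·0.75] / 0.3897 = [0.0317 + 0.1052] / 0.3897 = 0.3514 ≈ 0.35
N(d₁) = N(0.35) = 0.6368
Δ_put = N(d₁) − 1 = 0.6368 − 1 = -0.3632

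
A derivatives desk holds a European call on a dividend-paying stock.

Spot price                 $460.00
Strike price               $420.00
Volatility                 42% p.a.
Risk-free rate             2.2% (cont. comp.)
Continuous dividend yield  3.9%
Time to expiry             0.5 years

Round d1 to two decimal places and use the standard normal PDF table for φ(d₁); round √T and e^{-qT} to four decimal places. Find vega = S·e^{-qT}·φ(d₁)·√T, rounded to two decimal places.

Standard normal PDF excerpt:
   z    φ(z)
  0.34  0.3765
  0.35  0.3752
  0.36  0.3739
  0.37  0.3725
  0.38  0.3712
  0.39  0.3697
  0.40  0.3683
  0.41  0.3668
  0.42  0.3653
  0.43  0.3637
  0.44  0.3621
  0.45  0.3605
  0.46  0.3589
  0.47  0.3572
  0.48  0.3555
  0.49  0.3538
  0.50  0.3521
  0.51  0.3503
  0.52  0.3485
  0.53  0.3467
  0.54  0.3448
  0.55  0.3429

116.02

T = 0.5;  σ√T = 0.2970
d₁ = [ln(460/420) + (0.022 − 0.039 + ½·0.42²)·0.5] / (σ√T) = (0.0910 + 0.0356) / 0.2970 = 0.4262 ≈ 0.43
√T = √0.5 = 0.7071
φ(d₁) = φ(0.43) = 0.3637
exp(−qT) = exp(−0.039·0.5) = 0.9807
vega = S·exp(−qT)·φ(d₁)·√T = 460·0.9807·0.3637·0.7071 = 116.0161
(The put has the same vega.)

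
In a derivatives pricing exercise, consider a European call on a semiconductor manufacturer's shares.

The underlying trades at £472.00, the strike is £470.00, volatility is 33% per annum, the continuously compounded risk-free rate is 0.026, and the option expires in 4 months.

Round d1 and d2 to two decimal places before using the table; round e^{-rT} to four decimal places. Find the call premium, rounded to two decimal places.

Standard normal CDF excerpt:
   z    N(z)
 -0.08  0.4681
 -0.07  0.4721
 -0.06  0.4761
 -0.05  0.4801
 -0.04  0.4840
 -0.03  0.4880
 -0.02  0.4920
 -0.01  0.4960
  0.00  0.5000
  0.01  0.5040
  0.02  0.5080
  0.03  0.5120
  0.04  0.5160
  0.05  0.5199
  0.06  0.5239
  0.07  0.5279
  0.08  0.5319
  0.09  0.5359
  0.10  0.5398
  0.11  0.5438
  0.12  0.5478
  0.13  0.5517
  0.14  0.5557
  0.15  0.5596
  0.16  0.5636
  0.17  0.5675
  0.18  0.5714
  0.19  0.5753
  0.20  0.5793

£38.63

T = 0.3333;  σ√T = 0.1905
ln(S/K) + (r + σ²/2)T = ln(472/470) + (0.026 + 0.33²/2)·0.3333 = 0.0042 + 0.0268 = 0.0311
d₁ = 0.0311 / 0.1905 = 0.1630 ≈ 0.16
d₂ = d₁ − σ√T = 0.1630 − 0.1905 = -0.0275 ≈ -0.03
e^(−rT) = e^(−0.026·0.3333) = 0.9914
N(d₁) = N(0.16) = 0.5636;  N(d₂) = N(-0.03) = 0.4880
C = 472·0.5636 − 470·0.9914·0.4880 = 266.0192 − 227.3875 = 38.6317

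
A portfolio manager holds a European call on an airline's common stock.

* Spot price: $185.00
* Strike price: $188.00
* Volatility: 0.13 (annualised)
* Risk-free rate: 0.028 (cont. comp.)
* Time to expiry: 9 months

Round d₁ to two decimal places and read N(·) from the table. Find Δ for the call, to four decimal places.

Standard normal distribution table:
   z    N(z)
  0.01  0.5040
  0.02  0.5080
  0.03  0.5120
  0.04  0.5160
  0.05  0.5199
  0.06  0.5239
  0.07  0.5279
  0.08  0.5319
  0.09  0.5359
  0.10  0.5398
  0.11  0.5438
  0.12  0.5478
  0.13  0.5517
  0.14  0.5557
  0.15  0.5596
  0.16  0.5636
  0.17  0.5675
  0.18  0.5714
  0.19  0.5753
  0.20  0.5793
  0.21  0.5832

0.5398

σ√T = 0.13 × 0.8660 = 0.1126
d₁ = [ln(185/188) + (0.028 + 0.13²/2)·0.75] / 0.1126 = [-0.0161 + 0.0273] / 0.1126 = 0.0999 ⇒ 0.10
N(d₁) = N(0.10) = 0.5398
Δ_call = N(d₁) = 0.5398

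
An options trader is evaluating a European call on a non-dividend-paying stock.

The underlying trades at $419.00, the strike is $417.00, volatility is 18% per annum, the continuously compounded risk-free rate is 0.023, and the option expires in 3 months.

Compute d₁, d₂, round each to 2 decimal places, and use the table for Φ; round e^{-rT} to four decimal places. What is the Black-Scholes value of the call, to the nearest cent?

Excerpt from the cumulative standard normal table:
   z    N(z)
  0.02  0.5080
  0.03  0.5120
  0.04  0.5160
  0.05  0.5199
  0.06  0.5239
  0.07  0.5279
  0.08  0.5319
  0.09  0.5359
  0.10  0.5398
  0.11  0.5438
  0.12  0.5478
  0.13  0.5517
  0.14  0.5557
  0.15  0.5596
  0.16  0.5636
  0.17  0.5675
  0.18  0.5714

$17.27

σ√T = 0.18·√0.25 = 0.0900
d₁ = [ln(419/417) + (0.023 + 0.18²/2)·0.25] / 0.0900 = [0.0048 + 0.0098] / 0.0900 = 0.1621 → 0.16
d₂ = d₁ − σ√T = 0.1621 − 0.0900 = 0.0721 → 0.07
e^(−rT) = e^(−0.023·0.25) = 0.9943
C = 419·N(0.16) − 417·0.9943·N(0.07) = 419·0.5636 − 417·0.9943·0.5279 = 236.1484 − 218.8795 = 17.2689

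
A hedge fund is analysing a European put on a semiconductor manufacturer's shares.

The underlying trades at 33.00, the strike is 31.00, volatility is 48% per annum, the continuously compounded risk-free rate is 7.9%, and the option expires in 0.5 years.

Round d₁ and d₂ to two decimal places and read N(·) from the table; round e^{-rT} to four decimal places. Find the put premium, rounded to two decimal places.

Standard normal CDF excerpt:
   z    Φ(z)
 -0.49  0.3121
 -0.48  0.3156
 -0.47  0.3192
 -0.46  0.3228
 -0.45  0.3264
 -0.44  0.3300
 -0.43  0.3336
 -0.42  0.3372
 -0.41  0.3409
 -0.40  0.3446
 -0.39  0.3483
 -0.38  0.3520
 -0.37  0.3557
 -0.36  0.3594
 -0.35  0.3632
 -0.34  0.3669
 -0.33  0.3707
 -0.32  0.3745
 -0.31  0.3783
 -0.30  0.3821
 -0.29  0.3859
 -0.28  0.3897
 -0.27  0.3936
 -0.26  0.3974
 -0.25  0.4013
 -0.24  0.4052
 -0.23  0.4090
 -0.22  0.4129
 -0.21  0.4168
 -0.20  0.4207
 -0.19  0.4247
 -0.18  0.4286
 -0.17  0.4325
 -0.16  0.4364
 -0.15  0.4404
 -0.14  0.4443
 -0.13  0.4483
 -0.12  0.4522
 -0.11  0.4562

2.83

T = 0.5;  σ√T = 0.3394
d₁ = [ln(33/31) + (0.079 + 0.48²/2)·0.5] / 0.3394 = [0.0625 + 0.0971] / 0.3394 = 0.4703 which rounds to 0.47
d₂ = d₁ − σ√T = 0.4703 − 0.3394 = 0.1309 which rounds to 0.13
exp(−rT) = exp(−0.079·0.5) = 0.9613
N(−d₂) = N(-0.13) = 0.4483;  N(−d₁) = N(-0.47) = 0.3192
P = 31·0.9613·0.4483 − 33·0.3192 = 13.3595 − 10.5336 = 2.8259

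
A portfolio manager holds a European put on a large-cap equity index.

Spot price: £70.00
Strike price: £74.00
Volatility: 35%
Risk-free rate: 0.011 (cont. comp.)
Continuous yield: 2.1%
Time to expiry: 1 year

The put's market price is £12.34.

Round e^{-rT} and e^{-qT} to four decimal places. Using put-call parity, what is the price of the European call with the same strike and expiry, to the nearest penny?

£7.69

exp(−qT) = exp(−0.021·1) = 0.9792;  exp(−rT) = exp(−0.011·1) = 0.9891
Put-call parity: C − P = S·e^(−qT) − K·e^(−rT) = 70·0.9792 − 74·0.9891 = 68.5440 − 73.1934 = -4.6494
C = P + (C − P) = 12.34 + (-4.6494) = 7.6906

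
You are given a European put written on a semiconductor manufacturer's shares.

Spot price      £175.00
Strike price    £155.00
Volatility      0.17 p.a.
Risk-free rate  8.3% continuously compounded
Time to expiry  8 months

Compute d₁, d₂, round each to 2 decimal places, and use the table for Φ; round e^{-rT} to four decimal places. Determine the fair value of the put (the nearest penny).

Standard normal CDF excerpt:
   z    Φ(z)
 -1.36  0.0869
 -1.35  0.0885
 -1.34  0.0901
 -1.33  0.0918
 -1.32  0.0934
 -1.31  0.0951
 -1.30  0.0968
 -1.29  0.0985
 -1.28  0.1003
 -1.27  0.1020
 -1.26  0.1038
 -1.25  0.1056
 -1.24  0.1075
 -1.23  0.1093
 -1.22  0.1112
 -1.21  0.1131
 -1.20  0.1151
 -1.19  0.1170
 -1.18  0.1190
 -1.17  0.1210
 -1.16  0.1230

T = 0.6667;  σ√T = 0.1388
d₁ = [ln(175/155) + (0.083 + 0.17²/2)·0.6667] / 0.1388 = [0.1214 + 0.0650] / 0.1388 = 1.3424 ⇒ 1.34
d₂ = d₁ − σ√T = 1.3424 − 0.1388 = 1.2036 ⇒ 1.20
exp(−rT) = exp(−0.083·0.6667) = 0.9462
N(−d₂) = N(-1.20) = 0.1151;  N(−d₁) = N(-1.34) = 0.0901
P = 155·0.9462·0.1151 − 175·0.0901 = 16.8807 − 15.7675 = 1.1132

£1.11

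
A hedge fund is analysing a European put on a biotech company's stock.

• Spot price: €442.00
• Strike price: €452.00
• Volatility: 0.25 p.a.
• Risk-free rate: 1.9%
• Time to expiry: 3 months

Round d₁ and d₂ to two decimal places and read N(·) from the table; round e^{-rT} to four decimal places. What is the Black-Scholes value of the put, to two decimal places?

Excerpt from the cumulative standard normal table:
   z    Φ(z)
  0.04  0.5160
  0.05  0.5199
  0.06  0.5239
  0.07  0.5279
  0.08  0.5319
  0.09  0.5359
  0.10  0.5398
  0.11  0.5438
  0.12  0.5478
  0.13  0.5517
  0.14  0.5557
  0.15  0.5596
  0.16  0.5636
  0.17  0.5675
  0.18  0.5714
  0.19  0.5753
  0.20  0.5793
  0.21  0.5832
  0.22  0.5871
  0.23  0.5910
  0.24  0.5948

€25.51

σ√T = 0.25 × 0.5000 = 0.1250
d₁ = [ln(442/452) + (0.019 + ½·0.25²)·0.25] / (σ√T) = (-0.0224 + 0.0126) / 0.1250 = -0.0785 → -0.08
d₂ = -0.0785 − 0.1250 = -0.2035 → -0.20
exp(−rT) = exp(−0.019·0.25) = 0.9953
N(−d₂) = N(0.20) = 0.5793;  N(−d₁) = N(0.08) = 0.5319
P = 452·0.9953·0.5793 − 442·0.5319 = 260.6129 − 235.0998 = 25.5131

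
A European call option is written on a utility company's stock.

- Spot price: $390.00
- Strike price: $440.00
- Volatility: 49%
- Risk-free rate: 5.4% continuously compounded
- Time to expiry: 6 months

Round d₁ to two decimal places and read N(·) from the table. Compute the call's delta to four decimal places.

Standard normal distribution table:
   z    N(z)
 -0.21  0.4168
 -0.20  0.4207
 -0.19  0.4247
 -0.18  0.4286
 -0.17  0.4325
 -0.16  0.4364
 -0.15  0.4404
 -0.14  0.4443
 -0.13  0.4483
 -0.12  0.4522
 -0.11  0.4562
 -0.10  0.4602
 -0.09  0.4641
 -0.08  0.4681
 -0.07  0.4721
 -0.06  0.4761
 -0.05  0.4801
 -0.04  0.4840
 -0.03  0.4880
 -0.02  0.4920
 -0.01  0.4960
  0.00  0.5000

σ√T = 0.49 × 0.7071 = 0.3465
ln(S/K) + (r + σ²/2)T = ln(390/440) + (0.054 + 0.49²/2)·0.5 = -0.1206 + 0.0870 = -0.0336
d₁ = -0.0336 / 0.3465 = -0.0970 ⇒ -0.10
N(d₁) = N(-0.10) = 0.4602
Δ_call = N(d₁) = 0.4602

0.4602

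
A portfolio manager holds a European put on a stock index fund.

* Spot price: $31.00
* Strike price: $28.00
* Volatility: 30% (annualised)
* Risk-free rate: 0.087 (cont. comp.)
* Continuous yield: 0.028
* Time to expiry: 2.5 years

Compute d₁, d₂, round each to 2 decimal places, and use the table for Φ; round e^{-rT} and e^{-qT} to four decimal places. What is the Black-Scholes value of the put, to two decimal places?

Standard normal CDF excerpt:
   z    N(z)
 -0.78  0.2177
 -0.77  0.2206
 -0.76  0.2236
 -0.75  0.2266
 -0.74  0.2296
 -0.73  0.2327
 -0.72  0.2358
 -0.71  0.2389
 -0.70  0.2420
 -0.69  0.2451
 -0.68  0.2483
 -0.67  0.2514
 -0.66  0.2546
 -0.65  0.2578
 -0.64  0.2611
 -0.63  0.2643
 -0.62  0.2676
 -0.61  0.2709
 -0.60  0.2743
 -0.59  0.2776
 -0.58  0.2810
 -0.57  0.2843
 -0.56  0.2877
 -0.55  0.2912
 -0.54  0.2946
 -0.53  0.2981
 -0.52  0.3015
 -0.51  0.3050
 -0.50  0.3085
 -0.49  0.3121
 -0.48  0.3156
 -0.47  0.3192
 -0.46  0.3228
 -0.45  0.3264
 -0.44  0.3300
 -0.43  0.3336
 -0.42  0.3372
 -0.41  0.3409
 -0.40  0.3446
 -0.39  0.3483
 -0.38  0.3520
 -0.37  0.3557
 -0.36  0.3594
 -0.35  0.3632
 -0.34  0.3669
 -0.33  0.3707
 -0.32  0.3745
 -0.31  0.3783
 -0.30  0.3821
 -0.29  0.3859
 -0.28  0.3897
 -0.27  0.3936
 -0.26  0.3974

$2.23

σ√T = 0.3 × 1.5811 = 0.4743
ln(S/K) + (r − q + σ²/2)T = ln(31/28) + (0.087 − 0.028 + 0.3²/2)·2.5 = 0.1018 + 0.2600 = 0.3618
d₁ = 0.3618 / 0.4743 = 0.7627 ≈ 0.76
d₂ = d₁ − σ√T = 0.7627 − 0.4743 = 0.2884 ≈ 0.29
e^(−qT) = e^(−0.028·2.5) = 0.9324;  e^(−rT) = e^(−0.087·2.5) = 0.8045
P = 28·0.8045·N(-0.29) − 31·0.9324·N(-0.76) = 28·0.8045·0.3859 − 31·0.9324·0.2236 = 8.6928 − 6.4630 = 2.2298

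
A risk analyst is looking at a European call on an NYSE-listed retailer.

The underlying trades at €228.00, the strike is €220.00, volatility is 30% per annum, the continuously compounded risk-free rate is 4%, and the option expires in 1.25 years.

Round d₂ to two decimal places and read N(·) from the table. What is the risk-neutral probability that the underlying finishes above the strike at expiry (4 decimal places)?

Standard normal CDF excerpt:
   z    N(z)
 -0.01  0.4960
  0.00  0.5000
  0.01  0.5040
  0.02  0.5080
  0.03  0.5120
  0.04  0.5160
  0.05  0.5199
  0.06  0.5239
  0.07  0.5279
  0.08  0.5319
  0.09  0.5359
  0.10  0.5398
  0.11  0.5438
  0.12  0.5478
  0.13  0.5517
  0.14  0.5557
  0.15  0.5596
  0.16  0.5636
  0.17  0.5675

σ√T = 0.3·√1.25 = 0.3354
d₁ = [ln(228/220) + (0.04 + ½·0.3²)·1.25] / (σ√T) = (0.0357 + 0.1062) / 0.3354 = 0.4233 which rounds to 0.42
d₂ = 0.4233 − 0.3354 = 0.0879 which rounds to 0.09
Risk-neutral Pr[S_T > K] = N(d₂) = N(0.09) = 0.5359

0.5359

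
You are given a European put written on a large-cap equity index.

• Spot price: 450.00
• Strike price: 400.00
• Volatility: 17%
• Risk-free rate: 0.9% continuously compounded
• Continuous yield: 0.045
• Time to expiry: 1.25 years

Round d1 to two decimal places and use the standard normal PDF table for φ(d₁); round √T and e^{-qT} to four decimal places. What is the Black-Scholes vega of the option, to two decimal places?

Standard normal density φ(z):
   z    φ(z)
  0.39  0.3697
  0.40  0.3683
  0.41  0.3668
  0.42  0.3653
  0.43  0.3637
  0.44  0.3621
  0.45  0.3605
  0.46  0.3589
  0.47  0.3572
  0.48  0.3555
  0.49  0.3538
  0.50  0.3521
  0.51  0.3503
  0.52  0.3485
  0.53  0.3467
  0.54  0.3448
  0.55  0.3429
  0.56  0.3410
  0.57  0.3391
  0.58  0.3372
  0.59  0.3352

169.07

T = 1.25;  σ√T = 0.1901
d₁ = [ln(450/400) + (0.009 − 0.045 + 0.17²/2)·1.25] / 0.1901 = [0.1178 − 0.0269] / 0.1901 = 0.4780 which rounds to 0.48
√T = √1.25 = 1.1180
φ(d₁) = φ(0.48) = 0.3555
exp(−qT) = exp(−0.045·1.25) = 0.9453
vega = S·exp(−qT)·φ(d₁)·√T = 450·0.9453·0.3555·1.1180 = 169.0688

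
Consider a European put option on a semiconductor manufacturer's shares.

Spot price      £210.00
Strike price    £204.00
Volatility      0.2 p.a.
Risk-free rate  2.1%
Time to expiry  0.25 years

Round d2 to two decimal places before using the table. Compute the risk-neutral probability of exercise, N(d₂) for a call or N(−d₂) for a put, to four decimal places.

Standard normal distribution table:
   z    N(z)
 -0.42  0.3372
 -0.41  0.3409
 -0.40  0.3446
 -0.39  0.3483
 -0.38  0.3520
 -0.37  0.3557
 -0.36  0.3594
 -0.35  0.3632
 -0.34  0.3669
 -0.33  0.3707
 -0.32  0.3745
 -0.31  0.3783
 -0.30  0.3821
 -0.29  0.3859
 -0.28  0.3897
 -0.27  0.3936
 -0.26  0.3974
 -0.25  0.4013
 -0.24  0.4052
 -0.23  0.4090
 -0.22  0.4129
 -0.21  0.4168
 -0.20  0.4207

0.3859

σ√T = 0.2 × 0.5000 = 0.1000
d₁ = [ln(210/204) + (0.021 + 0.2²/2)·0.25] / 0.1000 = [0.0290 + 0.0103] / 0.1000 = 0.3924 which rounds to 0.39
d₂ = d₁ − σ√T = 0.3924 − 0.1000 = 0.2924 which rounds to 0.29
Pr(exercise) under Q = N(−d₂) = N(-0.29) = 0.3859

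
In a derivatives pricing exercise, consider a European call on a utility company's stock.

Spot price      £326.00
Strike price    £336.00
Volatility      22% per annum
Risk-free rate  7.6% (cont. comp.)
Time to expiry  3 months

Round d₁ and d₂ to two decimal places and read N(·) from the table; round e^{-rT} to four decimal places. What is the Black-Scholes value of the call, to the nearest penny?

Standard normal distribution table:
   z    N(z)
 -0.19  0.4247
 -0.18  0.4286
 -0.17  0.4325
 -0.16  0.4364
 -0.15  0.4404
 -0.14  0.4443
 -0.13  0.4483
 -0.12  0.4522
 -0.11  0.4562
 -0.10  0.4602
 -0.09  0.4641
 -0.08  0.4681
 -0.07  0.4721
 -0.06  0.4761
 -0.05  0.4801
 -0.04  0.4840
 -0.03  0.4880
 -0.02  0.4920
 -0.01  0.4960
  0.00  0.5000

£12.64

T = 0.25;  σ√T = 0.1100
ln(S/K) + (r + σ²/2)T = ln(326/336) + (0.076 + 0.22²/2)·0.25 = -0.0302 + 0.0250 = -0.0052
d₁ = -0.0052 / 0.1100 = -0.0469 ⇒ -0.05
d₂ = d₁ − σ√T = -0.0469 − 0.1100 = -0.1569 ⇒ -0.16
exp(−rT) = exp(−0.076·0.25) = 0.9812
N(d₁) = N(-0.05) = 0.4801;  N(d₂) = N(-0.16) = 0.4364
C = 326·0.4801 − 336·0.9812·0.4364 = 156.5126 − 143.8737 = 12.6389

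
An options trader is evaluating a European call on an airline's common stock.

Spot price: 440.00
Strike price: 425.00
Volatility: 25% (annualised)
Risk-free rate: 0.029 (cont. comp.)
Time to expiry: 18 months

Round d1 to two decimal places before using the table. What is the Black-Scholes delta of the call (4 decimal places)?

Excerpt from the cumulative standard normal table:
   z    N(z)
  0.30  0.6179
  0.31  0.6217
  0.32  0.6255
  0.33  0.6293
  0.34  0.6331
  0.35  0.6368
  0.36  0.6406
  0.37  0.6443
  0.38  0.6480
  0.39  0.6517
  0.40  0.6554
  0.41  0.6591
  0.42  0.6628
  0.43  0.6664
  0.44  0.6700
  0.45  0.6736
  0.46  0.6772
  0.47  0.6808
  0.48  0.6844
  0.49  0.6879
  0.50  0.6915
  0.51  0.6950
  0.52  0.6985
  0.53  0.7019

T = 1.5;  σ√T = 0.3062
ln(S/K) + (r + σ²/2)T = ln(440/425) + (0.029 + 0.25²/2)·1.5 = 0.0347 + 0.0904 = 0.1251
d₁ = 0.1251 / 0.3062 = 0.4084 ≈ 0.41
N(d₁) = N(0.41) = 0.6591
Δ_call = N(d₁) = 0.6591

0.6591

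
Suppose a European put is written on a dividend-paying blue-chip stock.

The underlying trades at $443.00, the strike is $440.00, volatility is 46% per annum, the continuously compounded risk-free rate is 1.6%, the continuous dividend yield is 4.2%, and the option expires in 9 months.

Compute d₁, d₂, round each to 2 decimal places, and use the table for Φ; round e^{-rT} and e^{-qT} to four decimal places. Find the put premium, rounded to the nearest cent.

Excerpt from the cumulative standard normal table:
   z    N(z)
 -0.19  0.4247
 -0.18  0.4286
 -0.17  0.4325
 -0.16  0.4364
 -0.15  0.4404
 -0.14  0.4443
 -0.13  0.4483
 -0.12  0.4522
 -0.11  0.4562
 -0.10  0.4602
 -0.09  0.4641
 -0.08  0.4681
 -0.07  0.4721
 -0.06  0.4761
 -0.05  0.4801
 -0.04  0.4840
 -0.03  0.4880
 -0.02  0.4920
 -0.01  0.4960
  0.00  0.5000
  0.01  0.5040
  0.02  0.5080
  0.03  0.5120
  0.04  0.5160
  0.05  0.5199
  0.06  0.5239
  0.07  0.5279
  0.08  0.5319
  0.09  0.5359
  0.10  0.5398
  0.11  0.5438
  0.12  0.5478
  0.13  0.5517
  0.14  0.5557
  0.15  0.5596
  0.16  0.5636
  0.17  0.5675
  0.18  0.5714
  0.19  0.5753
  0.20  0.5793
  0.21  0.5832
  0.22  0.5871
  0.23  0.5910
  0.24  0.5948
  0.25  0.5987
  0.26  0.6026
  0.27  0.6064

$71.29

T = 0.75;  σ√T = 0.3984
ln(S/K) + (r − q + σ²/2)T = ln(443/440) + (0.016 − 0.042 + 0.46²/2)·0.75 = 0.0068 + 0.0599 = 0.0666
d₁ = 0.0666 / 0.3984 = 0.1673 ≈ 0.17
d₂ = d₁ − σ√T = 0.1673 − 0.3984 = -0.2311 ≈ -0.23
e^(−qT) = e^(−0.042·0.75) = 0.9690;  e^(−rT) = e^(−0.016·0.75) = 0.9881
N(−d₂) = N(0.23) = 0.5910;  N(−d₁) = N(-0.17) = 0.4325
P = 440·0.9881·0.5910 − 443·0.9690·0.4325 = 256.9455 − 185.6580 = 71.2875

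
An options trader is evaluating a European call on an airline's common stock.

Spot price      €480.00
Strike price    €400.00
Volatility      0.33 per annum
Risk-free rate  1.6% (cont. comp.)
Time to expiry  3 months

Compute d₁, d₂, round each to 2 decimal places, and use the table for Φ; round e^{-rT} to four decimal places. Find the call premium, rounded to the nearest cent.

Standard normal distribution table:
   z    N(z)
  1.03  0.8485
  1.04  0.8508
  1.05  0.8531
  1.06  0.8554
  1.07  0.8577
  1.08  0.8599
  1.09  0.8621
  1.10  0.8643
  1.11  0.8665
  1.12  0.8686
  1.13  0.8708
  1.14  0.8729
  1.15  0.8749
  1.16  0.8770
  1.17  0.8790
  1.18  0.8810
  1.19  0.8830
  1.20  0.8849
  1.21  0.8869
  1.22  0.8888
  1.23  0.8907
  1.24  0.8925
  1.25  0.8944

€85.84

T = 0.25;  σ√T = 0.1650
d₁ = [ln(480/400) + (0.016 + ½·0.33²)·0.25] / (σ√T) = (0.1823 + 0.0176) / 0.1650 = 1.2117 → 1.21
d₂ = 1.2117 − 0.1650 = 1.0467 → 1.05
exp(−rT) = exp(−0.016·0.25) = 0.9960
C = 480·N(1.21) − 400·0.9960·N(1.05) = 480·0.8869 − 400·0.9960·0.8531 = 425.7120 − 339.8750 = 85.8370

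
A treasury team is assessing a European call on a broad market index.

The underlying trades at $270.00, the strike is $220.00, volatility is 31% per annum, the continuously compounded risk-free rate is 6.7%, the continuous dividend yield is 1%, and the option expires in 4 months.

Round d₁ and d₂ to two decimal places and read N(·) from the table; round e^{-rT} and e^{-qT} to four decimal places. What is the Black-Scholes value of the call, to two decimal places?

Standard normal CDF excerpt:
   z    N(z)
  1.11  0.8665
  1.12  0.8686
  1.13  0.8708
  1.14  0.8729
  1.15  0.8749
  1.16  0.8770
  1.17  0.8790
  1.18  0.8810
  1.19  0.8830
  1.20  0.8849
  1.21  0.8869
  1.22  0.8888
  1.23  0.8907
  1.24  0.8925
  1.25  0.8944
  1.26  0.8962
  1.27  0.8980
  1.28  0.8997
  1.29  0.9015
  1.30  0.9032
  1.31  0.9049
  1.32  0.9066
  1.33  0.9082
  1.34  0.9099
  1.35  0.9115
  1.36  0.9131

T = 0.3333;  σ√T = 0.1790
d₁ = [ln(270/220) + (0.067 − 0.01 + 0.31²/2)·0.3333] / 0.1790 = [0.2048 + 0.0350] / 0.1790 = 1.3399 → 1.34
d₂ = d₁ − σ√T = 1.3399 − 0.1790 = 1.1609 → 1.16
exp(−qT) = exp(−0.01·0.3333) = 0.9967;  exp(−rT) = exp(−0.067·0.3333) = 0.9779
N(d₁) = N(1.34) = 0.9099;  N(d₂) = N(1.16) = 0.8770
C = 270·0.9967·0.9099 − 220·0.9779·0.8770 = 244.8623 − 188.6760 = 56.1863

$56.19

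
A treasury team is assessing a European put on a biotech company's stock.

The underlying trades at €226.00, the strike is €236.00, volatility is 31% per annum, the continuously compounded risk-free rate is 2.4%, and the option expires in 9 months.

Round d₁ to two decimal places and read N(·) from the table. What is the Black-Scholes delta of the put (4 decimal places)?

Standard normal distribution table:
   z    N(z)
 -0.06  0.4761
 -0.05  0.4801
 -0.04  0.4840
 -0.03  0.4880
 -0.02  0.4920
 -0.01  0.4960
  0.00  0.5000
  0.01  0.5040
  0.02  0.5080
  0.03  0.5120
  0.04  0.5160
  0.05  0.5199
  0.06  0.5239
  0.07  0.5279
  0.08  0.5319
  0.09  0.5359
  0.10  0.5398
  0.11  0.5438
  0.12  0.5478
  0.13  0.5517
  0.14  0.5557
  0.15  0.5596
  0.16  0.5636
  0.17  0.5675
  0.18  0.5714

σ√T = 0.31 × 0.8660 = 0.2685
ln(S/K) + (r + σ²/2)T = ln(226/236) + (0.024 + 0.31²/2)·0.75 = -0.0433 + 0.0540 = 0.0107
d₁ = 0.0107 / 0.2685 = 0.0400 ⇒ 0.04
N(d₁) = N(0.04) = 0.5160
Δ_put = N(d₁) − 1 = 0.5160 − 1 = -0.4840

-0.4840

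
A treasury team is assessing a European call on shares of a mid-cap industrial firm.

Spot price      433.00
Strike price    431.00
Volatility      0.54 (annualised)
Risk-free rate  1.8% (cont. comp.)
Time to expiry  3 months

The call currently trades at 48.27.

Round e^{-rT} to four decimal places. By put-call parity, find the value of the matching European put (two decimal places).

44.33

exp(−rT) = exp(−0.018·0.25) = 0.9955
Put-call parity: C − P = S − K·e^(−rT) = 433 − 431·0.9955 = 433 − 429.0605 = 3.9395
P = C − (C − P) = 48.27 − (3.9395) = 44.3305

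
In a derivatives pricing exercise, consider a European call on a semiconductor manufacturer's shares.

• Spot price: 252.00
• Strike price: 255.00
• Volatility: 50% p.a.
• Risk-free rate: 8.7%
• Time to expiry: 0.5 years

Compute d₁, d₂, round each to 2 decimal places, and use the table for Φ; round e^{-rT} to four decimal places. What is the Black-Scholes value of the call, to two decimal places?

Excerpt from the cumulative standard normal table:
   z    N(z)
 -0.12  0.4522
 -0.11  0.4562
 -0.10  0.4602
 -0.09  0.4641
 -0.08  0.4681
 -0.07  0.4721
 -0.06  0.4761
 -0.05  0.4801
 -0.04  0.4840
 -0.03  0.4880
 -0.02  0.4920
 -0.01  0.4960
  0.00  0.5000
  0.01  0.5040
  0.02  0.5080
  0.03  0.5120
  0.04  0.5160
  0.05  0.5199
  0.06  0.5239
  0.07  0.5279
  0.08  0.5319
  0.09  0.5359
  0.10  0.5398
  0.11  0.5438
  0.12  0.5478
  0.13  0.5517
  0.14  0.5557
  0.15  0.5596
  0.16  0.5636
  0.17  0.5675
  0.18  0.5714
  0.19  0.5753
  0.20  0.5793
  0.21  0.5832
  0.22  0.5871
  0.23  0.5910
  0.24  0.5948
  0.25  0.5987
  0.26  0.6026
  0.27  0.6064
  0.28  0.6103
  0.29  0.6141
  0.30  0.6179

σ√T = 0.5·√0.5 = 0.3536
ln(S/K) + (r + σ²/2)T = ln(252/255) + (0.087 + 0.5²/2)·0.5 = -0.0118 + 0.1060 = 0.0942
d₁ = 0.0942 / 0.3536 = 0.2663 ⇒ 0.27
d₂ = d₁ − σ√T = 0.2663 − 0.3536 = -0.0872 ⇒ -0.09
e^(−rT) = e^(−0.087·0.5) = 0.9574
N(d₁) = N(0.27) = 0.6064;  N(d₂) = N(-0.09) = 0.4641
C = 252·0.6064 − 255·0.9574·0.4641 = 152.8128 − 113.3040 = 39.5088

39.51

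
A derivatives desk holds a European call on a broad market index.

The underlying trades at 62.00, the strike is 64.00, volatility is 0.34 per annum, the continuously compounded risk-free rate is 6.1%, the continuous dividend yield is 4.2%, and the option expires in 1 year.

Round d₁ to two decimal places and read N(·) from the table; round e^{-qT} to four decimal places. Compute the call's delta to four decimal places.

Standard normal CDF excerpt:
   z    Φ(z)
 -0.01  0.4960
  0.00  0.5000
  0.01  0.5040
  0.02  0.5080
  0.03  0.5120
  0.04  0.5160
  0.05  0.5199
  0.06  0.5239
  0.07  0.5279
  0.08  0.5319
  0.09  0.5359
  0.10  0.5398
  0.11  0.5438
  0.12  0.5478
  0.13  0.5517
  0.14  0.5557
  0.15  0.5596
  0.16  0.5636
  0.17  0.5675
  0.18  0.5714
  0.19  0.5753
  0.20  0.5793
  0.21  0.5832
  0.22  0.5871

0.5290

σ√T = 0.34 × 1.0000 = 0.3400
d₁ = [ln(62/64) + (0.061 − 0.042 + 0.34²/2)·1] / 0.3400 = [-0.0317 + 0.0768] / 0.3400 = 0.1325 which rounds to 0.13
N(d₁) = N(0.13) = 0.5517
Δ_call = e^(−qT)·N(d₁) = 0.9589·0.5517 = 0.5290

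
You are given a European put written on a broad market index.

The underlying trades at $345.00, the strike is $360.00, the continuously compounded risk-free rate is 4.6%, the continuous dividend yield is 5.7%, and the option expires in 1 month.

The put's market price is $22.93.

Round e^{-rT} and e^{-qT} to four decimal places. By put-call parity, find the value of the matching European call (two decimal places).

$7.68

exp(−qT) = exp(−0.057·0.08333) = 0.9953;  exp(−rT) = exp(−0.046·0.08333) = 0.9962
Put-call parity: C − P = S·e^(−qT) − K·e^(−rT) = 345·0.9953 − 360·0.9962 = 343.3785 − 358.6320 = -15.2535
C = P + (C − P) = 22.93 + (-15.2535) = 7.6765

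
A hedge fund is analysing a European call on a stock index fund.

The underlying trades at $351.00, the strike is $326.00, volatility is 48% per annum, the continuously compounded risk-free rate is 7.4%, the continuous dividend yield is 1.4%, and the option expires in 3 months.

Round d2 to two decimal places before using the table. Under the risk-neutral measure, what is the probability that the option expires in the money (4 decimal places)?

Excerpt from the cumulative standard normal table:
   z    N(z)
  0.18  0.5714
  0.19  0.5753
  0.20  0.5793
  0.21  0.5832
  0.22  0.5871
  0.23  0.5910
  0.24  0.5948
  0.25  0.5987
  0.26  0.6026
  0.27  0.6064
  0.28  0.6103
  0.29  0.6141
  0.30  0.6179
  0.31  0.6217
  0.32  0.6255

0.5987

σ√T = 0.48 × 0.5000 = 0.2400
ln(S/K) + (r − q + σ²/2)T = ln(351/326) + (0.074 − 0.014 + 0.48²/2)·0.25 = 0.0739 + 0.0438 = 0.1177
d₁ = 0.1177 / 0.2400 = 0.4904 ⇒ 0.49
d₂ = d₁ − σ√T = 0.4904 − 0.2400 = 0.2504 ⇒ 0.25
Risk-neutral Pr[S_T > K] = N(d₂) = N(0.25) = 0.5987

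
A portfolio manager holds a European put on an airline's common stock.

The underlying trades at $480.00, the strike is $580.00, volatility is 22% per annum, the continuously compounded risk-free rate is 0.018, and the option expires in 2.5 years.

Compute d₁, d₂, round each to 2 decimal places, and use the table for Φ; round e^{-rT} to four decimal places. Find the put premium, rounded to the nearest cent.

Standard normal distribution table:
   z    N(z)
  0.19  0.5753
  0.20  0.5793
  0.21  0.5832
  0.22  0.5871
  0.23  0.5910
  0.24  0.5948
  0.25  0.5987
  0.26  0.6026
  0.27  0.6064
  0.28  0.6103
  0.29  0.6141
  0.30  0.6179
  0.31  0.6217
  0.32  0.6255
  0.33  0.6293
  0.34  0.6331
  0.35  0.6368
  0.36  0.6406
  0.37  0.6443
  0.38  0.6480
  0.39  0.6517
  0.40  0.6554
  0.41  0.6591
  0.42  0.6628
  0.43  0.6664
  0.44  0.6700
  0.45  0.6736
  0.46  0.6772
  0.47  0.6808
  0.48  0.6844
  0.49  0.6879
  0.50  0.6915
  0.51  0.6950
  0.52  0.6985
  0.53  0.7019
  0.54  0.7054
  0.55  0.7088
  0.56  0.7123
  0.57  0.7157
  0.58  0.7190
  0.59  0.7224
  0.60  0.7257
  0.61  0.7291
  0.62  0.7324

σ√T = 0.22 × 1.5811 = 0.3479
d₁ = [ln(480/580) + (0.018 + 0.22²/2)·2.5] / 0.3479 = [-0.1892 + 0.1055] / 0.3479 = -0.2407 which rounds to -0.24
d₂ = d₁ − σ√T = -0.2407 − 0.3479 = -0.5886 which rounds to -0.59
exp(−rT) = exp(−0.018·2.5) = 0.9560
N(−d₂) = N(0.59) = 0.7224;  N(−d₁) = N(0.24) = 0.5948
P = 580·0.9560·0.7224 − 480·0.5948 = 400.5564 − 285.5040 = 115.0524

$115.05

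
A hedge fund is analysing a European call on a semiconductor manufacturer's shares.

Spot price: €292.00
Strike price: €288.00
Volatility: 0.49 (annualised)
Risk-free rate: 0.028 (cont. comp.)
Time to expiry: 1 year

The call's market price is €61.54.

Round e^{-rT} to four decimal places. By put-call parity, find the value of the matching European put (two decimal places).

exp(−rT) = exp(−0.028·1) = 0.9724
Put-call parity: C − P = S − K·e^(−rT) = 292 − 288·0.9724 = 292 − 280.0512 = 11.9488
P = C − (C − P) = 61.54 − (11.9488) = 49.5912

€49.59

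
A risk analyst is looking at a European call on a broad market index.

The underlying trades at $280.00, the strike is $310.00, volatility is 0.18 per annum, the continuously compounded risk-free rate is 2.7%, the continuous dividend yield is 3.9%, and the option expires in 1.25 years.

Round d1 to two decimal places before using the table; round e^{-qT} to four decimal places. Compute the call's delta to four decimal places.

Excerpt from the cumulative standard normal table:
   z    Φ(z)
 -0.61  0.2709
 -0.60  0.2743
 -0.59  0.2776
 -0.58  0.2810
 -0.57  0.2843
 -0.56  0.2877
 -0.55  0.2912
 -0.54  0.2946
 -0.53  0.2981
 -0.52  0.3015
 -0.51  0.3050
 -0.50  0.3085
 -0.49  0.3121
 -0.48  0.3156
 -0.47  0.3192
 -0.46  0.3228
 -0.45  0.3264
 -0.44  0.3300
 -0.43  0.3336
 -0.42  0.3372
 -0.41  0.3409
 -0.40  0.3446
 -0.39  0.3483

0.3006

T = 1.25;  σ√T = 0.2012
d₁ = [ln(280/310) + (0.027 − 0.039 + 0.18²/2)·1.25] / 0.2012 = [-0.1018 + 0.0052] / 0.2012 = -0.4797 which rounds to -0.48
N(d₁) = N(-0.48) = 0.3156
Δ_call = e^(−qT)·N(d₁) = 0.9524·0.3156 = 0.3006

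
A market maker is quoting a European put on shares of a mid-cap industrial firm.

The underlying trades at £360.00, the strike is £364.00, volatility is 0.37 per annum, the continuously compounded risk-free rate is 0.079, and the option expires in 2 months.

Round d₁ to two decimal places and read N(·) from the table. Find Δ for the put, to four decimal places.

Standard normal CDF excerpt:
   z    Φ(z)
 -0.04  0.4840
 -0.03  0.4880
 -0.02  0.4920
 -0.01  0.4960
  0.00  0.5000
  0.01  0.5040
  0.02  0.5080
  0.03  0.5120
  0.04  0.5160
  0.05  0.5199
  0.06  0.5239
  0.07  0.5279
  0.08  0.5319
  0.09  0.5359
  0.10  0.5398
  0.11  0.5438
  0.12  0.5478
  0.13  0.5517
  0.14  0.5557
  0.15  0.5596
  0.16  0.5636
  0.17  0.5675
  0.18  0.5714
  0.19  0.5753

-0.4641

T = 0.1667;  σ√T = 0.1511
d₁ = [ln(360/364) + (0.079 + 0.37²/2)·0.1667] / 0.1511 = [-0.0110 + 0.0246] / 0.1511 = 0.0895 which rounds to 0.09
N(d₁) = N(0.09) = 0.5359
Δ_put = N(d₁) − 1 = 0.5359 − 1 = -0.4641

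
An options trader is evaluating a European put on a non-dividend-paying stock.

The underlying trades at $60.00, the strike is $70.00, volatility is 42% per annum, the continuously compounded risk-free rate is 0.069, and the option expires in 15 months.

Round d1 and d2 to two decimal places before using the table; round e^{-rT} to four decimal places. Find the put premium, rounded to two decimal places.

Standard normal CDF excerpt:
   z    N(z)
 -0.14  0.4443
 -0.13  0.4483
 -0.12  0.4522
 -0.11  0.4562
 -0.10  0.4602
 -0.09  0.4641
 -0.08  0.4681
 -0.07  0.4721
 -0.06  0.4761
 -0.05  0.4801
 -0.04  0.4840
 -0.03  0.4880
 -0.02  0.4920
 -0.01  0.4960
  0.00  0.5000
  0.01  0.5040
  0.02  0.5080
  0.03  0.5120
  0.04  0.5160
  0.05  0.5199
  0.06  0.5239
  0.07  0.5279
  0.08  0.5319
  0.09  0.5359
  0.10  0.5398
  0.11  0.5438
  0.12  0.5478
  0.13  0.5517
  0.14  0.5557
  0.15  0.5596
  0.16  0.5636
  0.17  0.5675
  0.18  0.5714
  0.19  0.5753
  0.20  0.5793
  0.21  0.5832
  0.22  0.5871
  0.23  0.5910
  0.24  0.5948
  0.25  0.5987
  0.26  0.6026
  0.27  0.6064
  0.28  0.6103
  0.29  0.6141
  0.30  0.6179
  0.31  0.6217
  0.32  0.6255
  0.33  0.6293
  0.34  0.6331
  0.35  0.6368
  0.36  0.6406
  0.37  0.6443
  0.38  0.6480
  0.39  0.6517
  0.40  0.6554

σ√T = 0.42·√1.25 = 0.4696
d₁ = [ln(60/70) + (0.069 + 0.42²/2)·1.25] / 0.4696 = [-0.1542 + 0.1965] / 0.4696 = 0.0902 which rounds to 0.09
d₂ = d₁ − σ√T = 0.0902 − 0.4696 = -0.3794 which rounds to -0.38
exp(−rT) = exp(−0.069·1.25) = 0.9174
N(−d₂) = N(0.38) = 0.6480;  N(−d₁) = N(-0.09) = 0.4641
P = 70·0.9174·0.6480 − 60·0.4641 = 41.6133 − 27.8460 = 13.7673

$13.77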